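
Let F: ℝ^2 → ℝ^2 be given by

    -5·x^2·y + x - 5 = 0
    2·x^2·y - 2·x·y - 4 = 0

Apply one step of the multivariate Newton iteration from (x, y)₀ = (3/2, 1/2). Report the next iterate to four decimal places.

(5.4412, -2.5882)

At (3/2, 1/2): F = (-9.1250, -3.2500).
Jacobian J = [[-10·x·y + 1, -5·x^2], [4·x·y - 2·y, 2·x^2 - 2·x]].
At the point, J = [[-6.5000, -11.2500], [2.0000, 1.5000]] (det J = 12.7500).
Solving J·Δ = −F gives Δ = (3.9412, -3.0882).
Then the next iterate is (x, y)₁ = (5.4412, -2.5882).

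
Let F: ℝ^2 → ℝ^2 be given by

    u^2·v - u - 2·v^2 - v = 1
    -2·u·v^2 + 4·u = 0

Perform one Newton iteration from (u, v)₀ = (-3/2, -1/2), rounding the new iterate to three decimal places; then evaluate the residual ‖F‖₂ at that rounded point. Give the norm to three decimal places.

At (-3/2, -1/2): F = (-0.625, -5.250).
Jacobian J = [[2·u·v - 1, u^2 - 4·v - 1], [-2·v^2 + 4, -4·u·v]].
At the point, J = [[0.500, 3.250], [3.500, -3.000]] (det J = -12.875).
Solving J·Δ = −F gives Δ = (1.471, -0.034).
Then the next iterate is (u, v)₁ = (-0.029, -0.534).
Re-evaluating at (-0.029, -0.534): F = (-1.00776, -0.09946), so ‖F‖₂ = 1.013.

1.013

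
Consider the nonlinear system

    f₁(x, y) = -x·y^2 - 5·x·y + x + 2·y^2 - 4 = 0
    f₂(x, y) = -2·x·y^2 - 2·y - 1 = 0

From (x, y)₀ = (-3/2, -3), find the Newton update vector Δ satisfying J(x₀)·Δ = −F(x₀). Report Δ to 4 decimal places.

(0.9452, 0.7493)

At (-3/2, -3): F = (3.5000, 32.0000).
Jacobian J = [[-y^2 - 5·y + 1, -2·x·y - 5·x + 4·y], [-2·y^2, -4·x·y - 2]].
At the point, J = [[7.0000, -13.5000], [-18.0000, -20.0000]] (det J = -383.0000).
Solving J·Δ = −F gives Δ = (0.9452, 0.7493).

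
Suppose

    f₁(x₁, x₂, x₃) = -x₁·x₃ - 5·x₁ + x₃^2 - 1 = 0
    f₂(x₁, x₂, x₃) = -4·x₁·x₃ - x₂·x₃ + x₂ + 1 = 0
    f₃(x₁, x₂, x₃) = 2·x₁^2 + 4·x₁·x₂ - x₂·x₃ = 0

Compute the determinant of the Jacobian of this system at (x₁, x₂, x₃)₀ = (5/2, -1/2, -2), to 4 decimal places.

-814.5000

J = [[-x₃ - 5, 0, -x₁ + 2·x₃], [-4·x₃, -x₃ + 1, -4·x₁ - x₂], [4·x₁ + 4·x₂, 4·x₁ - x₃, -x₂]].
At the point, J = [[-3.0000, 0.0000, -6.5000], [8.0000, 3.0000, -9.5000], [8.0000, 12.0000, 0.5000]].
det J = -814.5000.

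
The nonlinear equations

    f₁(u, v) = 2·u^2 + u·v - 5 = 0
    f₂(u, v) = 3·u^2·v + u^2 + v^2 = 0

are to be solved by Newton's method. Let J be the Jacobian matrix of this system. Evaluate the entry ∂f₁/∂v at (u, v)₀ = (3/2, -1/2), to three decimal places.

∂f₁/∂v = u.
At (3/2, -1/2) this is 1.500.

1.500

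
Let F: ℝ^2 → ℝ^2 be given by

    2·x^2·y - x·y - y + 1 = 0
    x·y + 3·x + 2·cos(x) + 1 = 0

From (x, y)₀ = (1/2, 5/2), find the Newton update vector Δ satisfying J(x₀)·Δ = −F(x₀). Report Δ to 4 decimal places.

At (1/2, 5/2): F = (-1.5000, 5.505165).
Jacobian J = [[4·x·y - y, 2·x^2 - x - 1], [y - 2·sin(x) + 3, x]].
At the point, J = [[2.5000, -1.0000], [4.541149, 0.5000]] (det J = 5.791149).
Solving J·Δ = −F gives Δ = (-0.8211, -3.5528).

(-0.8211, -3.5528)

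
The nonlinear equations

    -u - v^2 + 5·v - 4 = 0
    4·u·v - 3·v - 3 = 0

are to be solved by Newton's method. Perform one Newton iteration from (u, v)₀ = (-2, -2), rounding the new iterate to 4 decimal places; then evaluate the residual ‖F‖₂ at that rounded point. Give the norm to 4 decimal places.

At (-2, -2): F = (-16.0000, 19.0000).
Jacobian J = [[-1, -2·v + 5], [4·v, 4·u - 3]].
At the point, J = [[-1.0000, 9.0000], [-8.0000, -11.0000]] (det J = 83.0000).
Solving J·Δ = −F gives Δ = (-0.0602, 1.7711).
Then the next iterate is (u, v)₁ = (-2.0602, -0.2289).
Re-evaluating at (-2.0602, -0.2289): F = (-3.136695, -0.426981), so ‖F‖₂ = 3.1656.

3.1656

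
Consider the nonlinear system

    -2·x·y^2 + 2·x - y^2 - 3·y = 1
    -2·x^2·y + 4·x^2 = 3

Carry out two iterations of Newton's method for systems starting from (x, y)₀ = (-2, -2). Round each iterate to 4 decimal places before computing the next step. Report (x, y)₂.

At (-2, -2): F = (13.0000, 29.0000).
Jacobian J = [[-2·y^2 + 2, -4·x·y - 2·y - 3], [-4·x·y + 8·x, -2·x^2]].
At the point, J = [[-6.0000, -15.0000], [-32.0000, -8.0000]] (det J = -432.0000).
Solving J·Δ = −F gives Δ = (0.7662, 0.5602).
Then the next iterate is (x, y)₁ = (-1.2338, -1.4398).
Round to (-1.2338, -1.4398) and repeat: F = (3.894170, 7.472557), J = [[-2.146048, -7.226101], [-16.976101, -3.044525]].
Δ = (0.3629, 0.4311), so (x, y)₂ = (-0.8709, -1.0087).

(-0.8709, -1.0087)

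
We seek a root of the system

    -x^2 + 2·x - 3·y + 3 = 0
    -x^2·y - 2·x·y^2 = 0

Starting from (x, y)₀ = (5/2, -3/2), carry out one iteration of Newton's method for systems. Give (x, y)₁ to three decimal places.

(5.344, -2.261)

At (5/2, -3/2): F = (6.250, -1.875).
Jacobian J = [[-2·x + 2, -3], [-2·x·y - 2·y^2, -x^2 - 4·x·y]].
At the point, J = [[-3.000, -3.000], [3.000, 8.750]] (det J = -17.250).
Solving J·Δ = −F gives Δ = (2.844, -0.761).
Then the next iterate is (x, y)₁ = (5.344, -2.261).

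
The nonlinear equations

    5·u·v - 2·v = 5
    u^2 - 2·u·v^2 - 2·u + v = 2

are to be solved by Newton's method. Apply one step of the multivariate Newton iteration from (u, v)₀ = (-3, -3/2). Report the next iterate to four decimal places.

At (-3, -3/2): F = (20.5000, 25.0000).
Jacobian J = [[5·v, 5·u - 2], [2·u - 2·v^2 - 2, -4·u·v + 1]].
At the point, J = [[-7.5000, -17.0000], [-12.5000, -17.0000]] (det J = -85.0000).
Solving J·Δ = −F gives Δ = (0.9000, 0.8088).
Then the next iterate is (u, v)₁ = (-2.1000, -0.6912).

(-2.1000, -0.6912)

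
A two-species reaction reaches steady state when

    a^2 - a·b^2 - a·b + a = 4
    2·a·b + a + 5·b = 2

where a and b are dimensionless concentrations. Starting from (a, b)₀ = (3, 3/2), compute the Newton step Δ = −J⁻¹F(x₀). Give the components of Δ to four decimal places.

(-2.0806, -0.8343)

At (3, 3/2): F = (-3.2500, 17.5000).
Jacobian J = [[2·a - b^2 - b + 1, -2·a·b - a], [2·b + 1, 2·a + 5]].
At the point, J = [[3.2500, -12.0000], [4.0000, 11.0000]] (det J = 83.7500).
Solving J·Δ = −F gives Δ = (-2.0806, -0.8343).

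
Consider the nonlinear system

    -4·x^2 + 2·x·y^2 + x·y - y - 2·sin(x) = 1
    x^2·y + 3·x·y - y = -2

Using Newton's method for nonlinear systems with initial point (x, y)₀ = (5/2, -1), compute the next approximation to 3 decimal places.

(1.142, -1.009)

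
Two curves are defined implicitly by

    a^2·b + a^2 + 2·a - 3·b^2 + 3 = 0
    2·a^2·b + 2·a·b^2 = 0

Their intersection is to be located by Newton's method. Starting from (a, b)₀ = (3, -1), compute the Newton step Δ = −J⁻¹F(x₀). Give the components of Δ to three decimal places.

(-1.333, -0.222)

At (3, -1): F = (6.000, -12.000).
Jacobian J = [[2·a·b + 2·a + 2, a^2 - 6·b], [4·a·b + 2·b^2, 2·a^2 + 4·a·b]].
At the point, J = [[2.000, 15.000], [-10.000, 6.000]] (det J = 162.000).
Solving J·Δ = −F gives Δ = (-1.333, -0.222).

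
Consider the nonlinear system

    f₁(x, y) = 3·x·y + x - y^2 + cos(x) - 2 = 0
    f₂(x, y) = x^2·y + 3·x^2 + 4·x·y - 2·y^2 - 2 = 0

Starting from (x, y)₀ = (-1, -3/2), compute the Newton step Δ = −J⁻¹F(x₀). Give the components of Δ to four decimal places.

At (-1, -3/2): F = (-0.209698, 1.0000).
Jacobian J = [[3·y - sin(x) + 1, 3·x - 2·y], [2·x·y + 6·x + 4·y, x^2 + 4·x - 4·y]].
At the point, J = [[-2.658529, 0.0000], [-9.0000, 3.0000]] (det J = -7.975587).
Solving J·Δ = −F gives Δ = (-0.0789, -0.5700).

(-0.0789, -0.5700)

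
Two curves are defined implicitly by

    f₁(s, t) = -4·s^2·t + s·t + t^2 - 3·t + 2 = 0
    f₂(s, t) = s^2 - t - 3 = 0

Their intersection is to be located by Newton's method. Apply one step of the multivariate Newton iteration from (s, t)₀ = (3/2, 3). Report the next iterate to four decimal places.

At (3/2, 3): F = (-20.5000, -3.7500).
Jacobian J = [[-8·s·t + t, -4·s^2 + s + 2·t - 3], [2·s, -1]].
At the point, J = [[-33.0000, -4.5000], [3.0000, -1.0000]] (det J = 46.5000).
Solving J·Δ = −F gives Δ = (-0.0780, -3.9839).
Then the next iterate is (s, t)₁ = (1.4220, -0.9839).

(1.4220, -0.9839)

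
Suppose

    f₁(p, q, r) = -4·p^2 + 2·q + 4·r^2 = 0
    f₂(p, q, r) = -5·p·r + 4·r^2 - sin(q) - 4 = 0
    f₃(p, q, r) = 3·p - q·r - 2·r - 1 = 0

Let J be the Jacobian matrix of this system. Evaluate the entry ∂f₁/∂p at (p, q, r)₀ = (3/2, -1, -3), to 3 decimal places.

∂f₁/∂p = -8·p.
At (3/2, -1, -3) this is -12.000.

-12.000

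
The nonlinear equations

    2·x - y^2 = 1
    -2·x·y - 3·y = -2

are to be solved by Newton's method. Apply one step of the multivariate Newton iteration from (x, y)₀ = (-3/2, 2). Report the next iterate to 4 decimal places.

At (-3/2, 2): F = (-8.0000, 2.0000).
Jacobian J = [[2, -2·y], [-2·y, -2·x - 3]].
At the point, J = [[2.0000, -4.0000], [-4.0000, 0.0000]] (det J = -16.0000).
Solving J·Δ = −F gives Δ = (0.5000, -1.7500).
Then the next iterate is (x, y)₁ = (-1.0000, 0.2500).

(-1.0000, 0.2500)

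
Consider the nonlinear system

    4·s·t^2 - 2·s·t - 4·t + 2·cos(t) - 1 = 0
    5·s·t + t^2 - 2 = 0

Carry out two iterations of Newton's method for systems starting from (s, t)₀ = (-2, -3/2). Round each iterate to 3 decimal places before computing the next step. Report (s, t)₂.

(0.538, -2.026)

At (-2, -3/2): F = (-18.85853, 15.250).
Jacobian J = [[4·t^2 - 2·t, 8·s·t - 2·s - 2·sin(t) - 4], [5·t, 5·s + 2·t]].
At the point, J = [[12.000, 25.99499], [-7.500, -13.000]] (det J = 38.96242).
Solving J·Δ = −F gives Δ = (3.882, -1.067).
Then the next iterate is (s, t)₁ = (1.882, -2.567).
Round to (1.882, -2.567) and repeat: F = (66.85703, -19.56598), J = [[31.49196, -45.32577], [-12.835, 4.276]].
Δ = (-1.344, 0.541), so (s, t)₂ = (0.538, -2.026).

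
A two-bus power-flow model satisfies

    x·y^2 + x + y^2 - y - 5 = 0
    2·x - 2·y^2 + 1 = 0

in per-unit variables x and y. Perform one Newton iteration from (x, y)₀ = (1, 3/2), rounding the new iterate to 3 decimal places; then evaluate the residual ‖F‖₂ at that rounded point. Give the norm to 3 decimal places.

At (1, 3/2): F = (-1.000, -1.500).
Jacobian J = [[y^2 + 1, 2·x·y + 2·y - 1], [2, -4·y]].
At the point, J = [[3.250, 5.000], [2.000, -6.000]] (det J = -29.500).
Solving J·Δ = −F gives Δ = (0.458, -0.097).
Then the next iterate is (x, y)₁ = (1.458, 1.403).
Re-evaluating at (1.458, 1.403): F = (-0.10665, -0.02082), so ‖F‖₂ = 0.109.

0.109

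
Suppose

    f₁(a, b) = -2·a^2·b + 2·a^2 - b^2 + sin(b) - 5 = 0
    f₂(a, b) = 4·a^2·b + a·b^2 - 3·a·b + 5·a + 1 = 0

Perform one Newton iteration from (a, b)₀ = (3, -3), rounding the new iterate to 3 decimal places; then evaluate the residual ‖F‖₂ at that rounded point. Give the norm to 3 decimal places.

90.491

At (3, -3): F = (57.85888, -38.000).
Jacobian J = [[-4·a·b + 4·a, -2·a^2 - 2·b + cos(b)], [8·a·b + b^2 - 3·b + 5, 4·a^2 + 2·a·b - 3·a]].
At the point, J = [[48.000, -12.98999], [-49.000, 9.000]] (det J = -204.50963).
Solving J·Δ = −F gives Δ = (0.133, 4.944).
Then the next iterate is (a, b)₁ = (3.133, 1.944).
Re-evaluating at (3.133, 1.944): F = (-26.37999, 86.56017), so ‖F‖₂ = 90.491.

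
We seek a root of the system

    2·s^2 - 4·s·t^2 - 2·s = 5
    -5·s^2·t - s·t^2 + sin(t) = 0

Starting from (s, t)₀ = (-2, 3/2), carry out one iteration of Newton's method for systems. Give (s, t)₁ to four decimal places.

(-1.4024, 0.9314)

At (-2, 3/2): F = (25.0000, -24.502505).
Jacobian J = [[4·s - 4·t^2 - 2, -8·s·t], [-10·s·t - t^2, -5·s^2 - 2·s·t + cos(t)]].
At the point, J = [[-19.0000, 24.0000], [27.7500, -13.929263]] (det J = -401.344007).
Solving J·Δ = −F gives Δ = (0.5976, -0.5686).
Then the next iterate is (s, t)₁ = (-1.4024, 0.9314).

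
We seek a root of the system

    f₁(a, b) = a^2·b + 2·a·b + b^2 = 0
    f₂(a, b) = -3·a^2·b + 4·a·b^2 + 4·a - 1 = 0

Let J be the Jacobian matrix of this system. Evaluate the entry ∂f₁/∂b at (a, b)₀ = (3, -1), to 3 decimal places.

∂f₁/∂b = a^2 + 2·a + 2·b.
At (3, -1) this is 13.000.

13.000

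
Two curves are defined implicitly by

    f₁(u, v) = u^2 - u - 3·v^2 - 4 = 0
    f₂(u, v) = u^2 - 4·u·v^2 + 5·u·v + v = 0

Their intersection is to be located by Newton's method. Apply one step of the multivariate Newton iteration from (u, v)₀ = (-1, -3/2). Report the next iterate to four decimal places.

At (-1, -3/2): F = (-8.7500, 16.0000).
Jacobian J = [[2·u - 1, -6·v], [2·u - 4·v^2 + 5·v, -8·u·v + 5·u + 1]].
At the point, J = [[-3.0000, 9.0000], [-18.5000, -16.0000]] (det J = 214.5000).
Solving J·Δ = −F gives Δ = (0.0186, 0.9784).
Then the next iterate is (u, v)₁ = (-0.9814, -0.5216).

(-0.9814, -0.5216)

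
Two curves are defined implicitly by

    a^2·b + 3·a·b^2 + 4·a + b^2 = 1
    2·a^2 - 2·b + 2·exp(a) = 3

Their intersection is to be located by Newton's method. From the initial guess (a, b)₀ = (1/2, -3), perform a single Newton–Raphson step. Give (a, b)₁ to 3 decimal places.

At (1/2, -3): F = (22.750, 6.79744).
Jacobian J = [[2·a·b + 3·b^2 + 4, a^2 + 6·a·b + 2·b], [4·a + 2·exp(a), -2]].
At the point, J = [[28.000, -14.750], [5.29744, -2.000]] (det J = 22.13728).
Solving J·Δ = −F gives Δ = (-2.474, -3.154).
Then the next iterate is (a, b)₁ = (-1.974, -6.154).

(-1.974, -6.154)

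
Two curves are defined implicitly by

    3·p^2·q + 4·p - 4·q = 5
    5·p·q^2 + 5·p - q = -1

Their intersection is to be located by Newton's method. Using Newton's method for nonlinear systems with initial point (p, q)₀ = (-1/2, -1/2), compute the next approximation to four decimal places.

(-0.0328, -1.3632)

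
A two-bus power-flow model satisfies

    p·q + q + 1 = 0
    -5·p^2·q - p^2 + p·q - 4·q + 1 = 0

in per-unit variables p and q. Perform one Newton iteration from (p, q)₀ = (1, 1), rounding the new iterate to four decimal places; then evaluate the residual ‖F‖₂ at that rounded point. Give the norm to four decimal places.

10.1907

At (1, 1): F = (3.0000, -8.0000).
Jacobian J = [[q, p + 1], [-10·p·q - 2·p + q, -5·p^2 + p - 4]].
At the point, J = [[1.0000, 2.0000], [-11.0000, -8.0000]] (det J = 14.0000).
Solving J·Δ = −F gives Δ = (0.5714, -1.7857).
Then the next iterate is (p, q)₁ = (1.5714, -0.7857).
Re-evaluating at (1.5714, -0.7857): F = (-1.020349, 10.139490), so ‖F‖₂ = 10.1907.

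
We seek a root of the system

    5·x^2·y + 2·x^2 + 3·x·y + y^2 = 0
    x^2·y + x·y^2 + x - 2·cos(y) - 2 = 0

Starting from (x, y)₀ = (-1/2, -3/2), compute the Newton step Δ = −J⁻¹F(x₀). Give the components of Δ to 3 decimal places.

At (-1/2, -3/2): F = (3.125, -4.14147).
Jacobian J = [[10·x·y + 4·x + 3·y, 5·x^2 + 3·x + 2·y], [2·x·y + y^2 + 1, x^2 + 2·x·y + 2·sin(y)]].
At the point, J = [[1.000, -3.250], [4.750, -0.24499]] (det J = 15.19251).
Solving J·Δ = −F gives Δ = (0.936, 1.250).

(0.936, 1.250)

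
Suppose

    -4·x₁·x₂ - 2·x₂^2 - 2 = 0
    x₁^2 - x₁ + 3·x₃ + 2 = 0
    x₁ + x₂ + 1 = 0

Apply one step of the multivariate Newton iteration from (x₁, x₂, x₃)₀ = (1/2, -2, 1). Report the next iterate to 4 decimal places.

At (1/2, -2, 1): F = (-6.0000, 4.7500, -0.5000).
Jacobian J = [[-4·x₂, -4·x₁ - 4·x₂, 0], [2·x₁ - 1, 0, 3], [1, 1, 0]].
At the point, J = [[8.0000, 6.0000, 0.0000], [0.0000, 0.0000, 3.0000], [1.0000, 1.0000, 0.0000]] (det J = -6.0000).
Solving J·Δ = −F gives Δ = (1.5000, -1.0000, -1.5833).
Then the next iterate is (x₁, x₂, x₃)₁ = (2.0000, -3.0000, -0.5833).

(2.0000, -3.0000, -0.5833)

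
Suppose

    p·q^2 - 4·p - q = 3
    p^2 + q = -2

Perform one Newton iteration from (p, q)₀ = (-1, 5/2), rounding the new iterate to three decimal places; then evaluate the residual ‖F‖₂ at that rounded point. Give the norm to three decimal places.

7.804

At (-1, 5/2): F = (-7.750, 5.500).
Jacobian J = [[q^2 - 4, 2·p·q - 1], [2·p, 1]].
At the point, J = [[2.250, -6.000], [-2.000, 1.000]] (det J = -9.750).
Solving J·Δ = −F gives Δ = (2.590, -0.321).
Then the next iterate is (p, q)₁ = (1.590, 2.179).
Re-evaluating at (1.590, 2.179): F = (-3.98961, 6.70710), so ‖F‖₂ = 7.804.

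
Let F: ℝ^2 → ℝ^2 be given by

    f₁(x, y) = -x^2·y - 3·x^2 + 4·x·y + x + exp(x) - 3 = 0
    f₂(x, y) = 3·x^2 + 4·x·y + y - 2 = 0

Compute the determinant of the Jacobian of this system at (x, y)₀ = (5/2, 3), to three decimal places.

J = [[-2·x·y - 6·x + 4·y + exp(x) + 1, -x^2 + 4·x], [6·x + 4·y, 4·x + 1]].
At the point, J = [[-4.81751, 3.750], [27.000, 11.000]].
det J = -154.243.

-154.243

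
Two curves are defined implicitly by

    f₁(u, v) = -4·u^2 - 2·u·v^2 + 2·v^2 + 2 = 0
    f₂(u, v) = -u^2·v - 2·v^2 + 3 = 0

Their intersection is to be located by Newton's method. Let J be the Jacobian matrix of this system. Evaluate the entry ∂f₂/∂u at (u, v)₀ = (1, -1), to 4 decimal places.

2.0000

∂f₂/∂u = -2·u·v.
At (1, -1) this is 2.0000.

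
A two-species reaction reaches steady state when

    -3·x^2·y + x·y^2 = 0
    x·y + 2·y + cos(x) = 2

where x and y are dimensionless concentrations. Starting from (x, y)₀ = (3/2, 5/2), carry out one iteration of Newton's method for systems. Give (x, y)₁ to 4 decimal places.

(0.9592, 0.7834)

At (3/2, 5/2): F = (-7.5000, 6.820737).
Jacobian J = [[-6·x·y + y^2, -3·x^2 + 2·x·y], [y - sin(x), x + 2]].
At the point, J = [[-16.2500, 0.7500], [1.502505, 3.5000]] (det J = -58.001879).
Solving J·Δ = −F gives Δ = (-0.5408, -1.7166).
Then the next iterate is (x, y)₁ = (0.9592, 0.7834).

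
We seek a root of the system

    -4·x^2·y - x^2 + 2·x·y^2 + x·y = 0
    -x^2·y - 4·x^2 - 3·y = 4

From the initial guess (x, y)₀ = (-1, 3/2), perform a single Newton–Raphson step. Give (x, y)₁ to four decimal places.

(1.4878, 4.8415)

At (-1, 3/2): F = (-13.0000, -14.0000).
Jacobian J = [[-8·x·y - 2·x + 2·y^2 + y, -4·x^2 + 4·x·y + x], [-2·x·y - 8·x, -x^2 - 3]].
At the point, J = [[20.0000, -11.0000], [11.0000, -4.0000]] (det J = 41.0000).
Solving J·Δ = −F gives Δ = (2.4878, 3.3415).
Then the next iterate is (x, y)₁ = (1.4878, 4.8415).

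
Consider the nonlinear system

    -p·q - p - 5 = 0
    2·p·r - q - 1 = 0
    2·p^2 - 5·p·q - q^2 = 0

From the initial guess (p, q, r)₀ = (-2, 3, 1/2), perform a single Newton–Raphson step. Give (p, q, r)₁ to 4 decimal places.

(-0.4667, 4.5667, -1.0083)

At (-2, 3, 1/2): F = (3.0000, -6.0000, 29.0000).
Jacobian J = [[-q - 1, -p, 0], [2·r, -1, 2·p], [4·p - 5·q, -5·p - 2·q, 0]].
At the point, J = [[-4.0000, 2.0000, 0.0000], [1.0000, -1.0000, -4.0000], [-23.0000, 4.0000, 0.0000]] (det J = 120.0000).
Solving J·Δ = −F gives Δ = (1.5333, 1.5667, -1.5083).
Then the next iterate is (p, q, r)₁ = (-0.4667, 4.5667, -1.0083).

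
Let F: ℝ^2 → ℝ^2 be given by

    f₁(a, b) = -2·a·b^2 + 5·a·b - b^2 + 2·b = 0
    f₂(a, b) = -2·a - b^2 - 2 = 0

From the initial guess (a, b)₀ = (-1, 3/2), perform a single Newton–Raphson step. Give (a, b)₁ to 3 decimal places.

At (-1, 3/2): F = (-2.250, -2.250).
Jacobian J = [[-2·b^2 + 5·b, -4·a·b + 5·a - 2·b + 2], [-2, -2·b]].
At the point, J = [[3.000, 0.000], [-2.000, -3.000]] (det J = -9.000).
Solving J·Δ = −F gives Δ = (0.750, -1.250).
Then the next iterate is (a, b)₁ = (-0.250, 0.250).

(-0.250, 0.250)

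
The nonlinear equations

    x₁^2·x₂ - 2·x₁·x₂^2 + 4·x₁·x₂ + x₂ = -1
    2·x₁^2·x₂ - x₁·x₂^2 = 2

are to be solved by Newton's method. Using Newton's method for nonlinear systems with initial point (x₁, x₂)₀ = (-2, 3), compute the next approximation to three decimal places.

(-1.159, 2.387)

At (-2, 3): F = (28.000, 40.000).
Jacobian J = [[2·x₁·x₂ - 2·x₂^2 + 4·x₂, x₁^2 - 4·x₁·x₂ + 4·x₁ + 1], [4·x₁·x₂ - x₂^2, 2·x₁^2 - 2·x₁·x₂]].
At the point, J = [[-18.000, 21.000], [-33.000, 20.000]] (det J = 333.000).
Solving J·Δ = −F gives Δ = (0.841, -0.613).
Then the next iterate is (x₁, x₂)₁ = (-1.159, 2.387).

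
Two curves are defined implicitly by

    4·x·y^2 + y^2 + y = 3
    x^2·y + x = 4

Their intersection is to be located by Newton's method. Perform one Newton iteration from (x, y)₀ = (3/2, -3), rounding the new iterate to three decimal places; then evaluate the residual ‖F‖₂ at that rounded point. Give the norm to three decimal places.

13.515

At (3/2, -3): F = (57.000, -9.250).
Jacobian J = [[4·y^2, 8·x·y + 2·y + 1], [2·x·y + 1, x^2]].
At the point, J = [[36.000, -41.000], [-8.000, 2.250]] (det J = -247.000).
Solving J·Δ = −F gives Δ = (-1.016, 0.498).
Then the next iterate is (x, y)₁ = (0.484, -2.502).
Re-evaluating at (0.484, -2.502): F = (12.87737, -4.10211), so ‖F‖₂ = 13.515.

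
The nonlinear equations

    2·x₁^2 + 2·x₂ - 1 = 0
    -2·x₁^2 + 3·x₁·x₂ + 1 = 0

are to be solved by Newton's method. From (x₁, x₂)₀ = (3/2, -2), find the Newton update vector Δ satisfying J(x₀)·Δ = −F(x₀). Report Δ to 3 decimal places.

(-0.446, 1.588)

At (3/2, -2): F = (-0.500, -12.500).
Jacobian J = [[4·x₁, 2], [-4·x₁ + 3·x₂, 3·x₁]].
At the point, J = [[6.000, 2.000], [-12.000, 4.500]] (det J = 51.000).
Solving J·Δ = −F gives Δ = (-0.446, 1.588).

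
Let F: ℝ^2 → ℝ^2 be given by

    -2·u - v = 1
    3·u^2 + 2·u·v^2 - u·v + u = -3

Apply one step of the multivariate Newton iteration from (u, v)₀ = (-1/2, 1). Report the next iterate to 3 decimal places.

At (-1/2, 1): F = (-1.000, 2.750).
Jacobian J = [[-2, -1], [6·u + 2·v^2 - v + 1, 4·u·v - u]].
At the point, J = [[-2.000, -1.000], [-1.000, -1.500]] (det J = 2.000).
Solving J·Δ = −F gives Δ = (-2.125, 3.250).
Then the next iterate is (u, v)₁ = (-2.625, 4.250).

(-2.625, 4.250)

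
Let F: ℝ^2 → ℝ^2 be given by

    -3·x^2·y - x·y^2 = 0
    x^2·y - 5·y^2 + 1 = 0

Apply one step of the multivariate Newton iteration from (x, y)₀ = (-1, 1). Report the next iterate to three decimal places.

(-0.681, 0.596)

At (-1, 1): F = (-2.000, -3.000).
Jacobian J = [[-6·x·y - y^2, -3·x^2 - 2·x·y], [2·x·y, x^2 - 10·y]].
At the point, J = [[5.000, -1.000], [-2.000, -9.000]] (det J = -47.000).
Solving J·Δ = −F gives Δ = (0.319, -0.404).
Then the next iterate is (x, y)₁ = (-0.681, 0.596).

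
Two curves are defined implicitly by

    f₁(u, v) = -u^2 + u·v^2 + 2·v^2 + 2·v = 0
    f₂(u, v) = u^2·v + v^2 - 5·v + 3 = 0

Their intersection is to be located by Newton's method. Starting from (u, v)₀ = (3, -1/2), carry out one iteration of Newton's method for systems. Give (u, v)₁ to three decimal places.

At (3, -1/2): F = (-8.750, 1.250).
Jacobian J = [[-2·u + v^2, 2·u·v + 4·v + 2], [2·u·v, u^2 + 2·v - 5]].
At the point, J = [[-5.750, -3.000], [-3.000, 3.000]] (det J = -26.250).
Solving J·Δ = −F gives Δ = (-0.857, -1.274).
Then the next iterate is (u, v)₁ = (2.143, -1.774).

(2.143, -1.774)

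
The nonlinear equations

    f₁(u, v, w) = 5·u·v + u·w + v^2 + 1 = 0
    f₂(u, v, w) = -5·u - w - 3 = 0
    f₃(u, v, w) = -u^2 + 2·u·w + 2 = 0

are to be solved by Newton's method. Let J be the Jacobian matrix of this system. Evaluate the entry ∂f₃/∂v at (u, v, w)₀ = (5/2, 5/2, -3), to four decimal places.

0.0000

∂f₃/∂v = 0.
At (5/2, 5/2, -3) this is 0.0000.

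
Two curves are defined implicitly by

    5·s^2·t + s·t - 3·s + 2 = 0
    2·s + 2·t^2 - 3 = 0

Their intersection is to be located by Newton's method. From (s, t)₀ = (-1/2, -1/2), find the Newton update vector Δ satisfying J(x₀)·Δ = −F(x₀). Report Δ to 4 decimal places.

(7.2500, 5.5000)

At (-1/2, -1/2): F = (3.1250, -3.5000).
Jacobian J = [[10·s·t + t - 3, 5·s^2 + s], [2, 4·t]].
At the point, J = [[-1.0000, 0.7500], [2.0000, -2.0000]] (det J = 0.5000).
Solving J·Δ = −F gives Δ = (7.2500, 5.5000).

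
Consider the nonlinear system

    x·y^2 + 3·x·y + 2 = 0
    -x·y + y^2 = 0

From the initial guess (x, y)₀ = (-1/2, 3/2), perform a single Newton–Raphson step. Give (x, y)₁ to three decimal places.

(-0.719, 0.549)

At (-1/2, 3/2): F = (-1.375, 3.000).
Jacobian J = [[y^2 + 3·y, 2·x·y + 3·x], [-y, -x + 2·y]].
At the point, J = [[6.750, -3.000], [-1.500, 3.500]] (det J = 19.125).
Solving J·Δ = −F gives Δ = (-0.219, -0.951).
Then the next iterate is (x, y)₁ = (-0.719, 0.549).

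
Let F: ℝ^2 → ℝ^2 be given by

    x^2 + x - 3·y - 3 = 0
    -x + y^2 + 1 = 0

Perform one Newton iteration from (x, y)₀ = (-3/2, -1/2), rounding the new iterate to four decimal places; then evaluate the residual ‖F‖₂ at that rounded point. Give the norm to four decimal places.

89.9271

At (-3/2, -1/2): F = (-0.7500, 2.7500).
Jacobian J = [[2·x + 1, -3], [-1, 2·y]].
At the point, J = [[-2.0000, -3.0000], [-1.0000, -1.0000]] (det J = -1.0000).
Solving J·Δ = −F gives Δ = (9.0000, -6.2500).
Then the next iterate is (x, y)₁ = (7.5000, -6.7500).
Re-evaluating at (7.5000, -6.7500): F = (81.0000, 39.0625), so ‖F‖₂ = 89.9271.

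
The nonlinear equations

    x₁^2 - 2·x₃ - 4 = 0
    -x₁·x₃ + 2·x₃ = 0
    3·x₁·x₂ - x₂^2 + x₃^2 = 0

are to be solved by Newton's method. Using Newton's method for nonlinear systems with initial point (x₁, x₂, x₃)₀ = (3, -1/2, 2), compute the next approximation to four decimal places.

At (3, -1/2, 2): F = (1.0000, -2.0000, -0.7500).
Jacobian J = [[2·x₁, 0, -2], [-x₃, 0, -x₁ + 2], [3·x₂, 3·x₁ - 2·x₂, 2·x₃]].
At the point, J = [[6.0000, 0.0000, -2.0000], [-2.0000, 0.0000, -1.0000], [-1.5000, 10.0000, 4.0000]] (det J = 100.0000).
Solving J·Δ = −F gives Δ = (-0.5000, 0.4000, -1.0000).
Then the next iterate is (x₁, x₂, x₃)₁ = (2.5000, -0.1000, 1.0000).

(2.5000, -0.1000, 1.0000)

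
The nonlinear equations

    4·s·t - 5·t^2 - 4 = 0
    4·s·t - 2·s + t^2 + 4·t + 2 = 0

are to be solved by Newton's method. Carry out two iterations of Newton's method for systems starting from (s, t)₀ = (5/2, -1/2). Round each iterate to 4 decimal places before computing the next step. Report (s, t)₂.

(4.0724, 0.4026)

At (5/2, -1/2): F = (-10.2500, -9.7500).
Jacobian J = [[4·t, 4·s - 10·t], [4·t - 2, 4·s + 2·t + 4]].
At the point, J = [[-2.0000, 15.0000], [-4.0000, 13.0000]] (det J = 34.0000).
Solving J·Δ = −F gives Δ = (-0.3824, 0.6324).
Then the next iterate is (s, t)₁ = (2.1176, 0.1324).
Round to (2.1176, 0.1324) and repeat: F = (-2.966168, -0.566589), J = [[0.5296, 7.1464], [-1.4704, 12.7352]].
Δ = (1.9548, 0.2702), so (s, t)₂ = (4.0724, 0.4026).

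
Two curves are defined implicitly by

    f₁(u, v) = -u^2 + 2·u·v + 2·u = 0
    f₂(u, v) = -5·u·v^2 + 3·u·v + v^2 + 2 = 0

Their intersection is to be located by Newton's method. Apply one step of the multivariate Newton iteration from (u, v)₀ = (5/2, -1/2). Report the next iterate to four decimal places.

(1.7269, -0.3685)

At (5/2, -1/2): F = (-3.7500, -4.6250).
Jacobian J = [[-2·u + 2·v + 2, 2·u], [-5·v^2 + 3·v, -10·u·v + 3·u + 2·v]].
At the point, J = [[-4.0000, 5.0000], [-2.7500, 19.0000]] (det J = -62.2500).
Solving J·Δ = −F gives Δ = (-0.7731, 0.1315).
Then the next iterate is (u, v)₁ = (1.7269, -0.3685).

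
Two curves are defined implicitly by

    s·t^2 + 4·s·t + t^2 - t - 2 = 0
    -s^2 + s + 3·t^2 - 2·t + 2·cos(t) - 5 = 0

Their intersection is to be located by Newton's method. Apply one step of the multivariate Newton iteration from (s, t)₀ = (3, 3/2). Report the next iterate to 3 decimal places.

(1.201, 1.123)

At (3, 3/2): F = (23.500, -7.10853).
Jacobian J = [[t^2 + 4·t, 2·s·t + 4·s + 2·t - 1], [-2·s + 1, 6·t - 2·sin(t) - 2]].
At the point, J = [[8.250, 23.000], [-5.000, 5.00501]] (det J = 156.29133).
Solving J·Δ = −F gives Δ = (-1.799, -0.377).
Then the next iterate is (s, t)₁ = (1.201, 1.123).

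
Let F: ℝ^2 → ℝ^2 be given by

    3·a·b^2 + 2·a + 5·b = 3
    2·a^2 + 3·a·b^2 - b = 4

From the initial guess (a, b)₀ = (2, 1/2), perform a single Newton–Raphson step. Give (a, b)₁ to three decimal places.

(1.636, 0.136)

At (2, 1/2): F = (5.000, 5.000).
Jacobian J = [[3·b^2 + 2, 6·a·b + 5], [4·a + 3·b^2, 6·a·b - 1]].
At the point, J = [[2.750, 11.000], [8.750, 5.000]] (det J = -82.500).
Solving J·Δ = −F gives Δ = (-0.364, -0.364).
Then the next iterate is (a, b)₁ = (1.636, 0.136).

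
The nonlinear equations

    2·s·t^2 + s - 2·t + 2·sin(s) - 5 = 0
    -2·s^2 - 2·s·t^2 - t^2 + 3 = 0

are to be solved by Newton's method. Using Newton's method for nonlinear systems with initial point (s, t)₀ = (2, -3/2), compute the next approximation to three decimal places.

(1.379, -0.934)

At (2, -3/2): F = (10.81859, -16.250).
Jacobian J = [[2·t^2 + 2·cos(s) + 1, 4·s·t - 2], [-4·s - 2·t^2, -4·s·t - 2·t]].
At the point, J = [[4.66771, -14.000], [-12.500, 15.000]] (det J = -104.98441).
Solving J·Δ = −F gives Δ = (-0.621, 0.566).
Then the next iterate is (s, t)₁ = (1.379, -0.934).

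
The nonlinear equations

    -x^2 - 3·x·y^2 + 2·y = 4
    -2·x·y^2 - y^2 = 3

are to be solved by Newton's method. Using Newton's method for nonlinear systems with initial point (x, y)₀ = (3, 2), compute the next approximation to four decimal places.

(2.1121, 1.1466)

At (3, 2): F = (-45.0000, -31.0000).
Jacobian J = [[-2·x - 3·y^2, -6·x·y + 2], [-2·y^2, -4·x·y - 2·y]].
At the point, J = [[-18.0000, -34.0000], [-8.0000, -28.0000]] (det J = 232.0000).
Solving J·Δ = −F gives Δ = (-0.8879, -0.8534).
Then the next iterate is (x, y)₁ = (2.1121, 1.1466).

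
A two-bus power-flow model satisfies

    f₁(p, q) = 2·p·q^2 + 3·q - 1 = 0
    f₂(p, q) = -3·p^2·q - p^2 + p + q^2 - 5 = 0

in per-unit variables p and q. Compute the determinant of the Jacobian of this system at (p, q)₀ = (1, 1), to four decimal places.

J = [[2·q^2, 4·p·q + 3], [-6·p·q - 2·p + 1, -3·p^2 + 2·q]].
At the point, J = [[2.0000, 7.0000], [-7.0000, -1.0000]].
det J = 47.0000.

47.0000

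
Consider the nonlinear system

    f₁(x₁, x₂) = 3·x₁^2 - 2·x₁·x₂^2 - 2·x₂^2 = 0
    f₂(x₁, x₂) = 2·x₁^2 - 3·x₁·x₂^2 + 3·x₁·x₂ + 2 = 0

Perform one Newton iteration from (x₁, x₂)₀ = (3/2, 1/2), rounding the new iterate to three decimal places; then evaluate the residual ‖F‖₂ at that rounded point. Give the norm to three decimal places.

1.810

At (3/2, 1/2): F = (5.500, 7.625).
Jacobian J = [[6·x₁ - 2·x₂^2, -4·x₁·x₂ - 4·x₂], [4·x₁ - 3·x₂^2 + 3·x₂, -6·x₁·x₂ + 3·x₁]].
At the point, J = [[8.500, -5.000], [6.750, 0.000]] (det J = 33.750).
Solving J·Δ = −F gives Δ = (-1.130, -0.820).
Then the next iterate is (x₁, x₂)₁ = (0.370, -0.320).
Re-evaluating at (0.370, -0.320): F = (0.13012, 1.80494), so ‖F‖₂ = 1.810.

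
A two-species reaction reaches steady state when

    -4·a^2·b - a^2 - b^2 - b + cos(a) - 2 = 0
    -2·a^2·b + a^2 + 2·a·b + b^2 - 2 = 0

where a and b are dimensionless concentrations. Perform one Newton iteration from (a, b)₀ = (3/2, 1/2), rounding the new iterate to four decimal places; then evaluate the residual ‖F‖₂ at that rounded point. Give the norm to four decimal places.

At (3/2, 1/2): F = (-9.429263, -0.2500).
Jacobian J = [[-8·a·b - 2·a - sin(a), -4·a^2 - 2·b - 1], [-4·a·b + 2·a + 2·b, -2·a^2 + 2·a + 2·b]].
At the point, J = [[-9.997495, -11.0000], [1.0000, -0.5000]] (det J = 15.998747).
Solving J·Δ = −F gives Δ = (-0.1228, -0.7456).
Then the next iterate is (a, b)₁ = (1.3772, -0.2456).
Re-evaluating at (1.3772, -0.2456): F = (-1.655712, 0.212168), so ‖F‖₂ = 1.6693.

1.6693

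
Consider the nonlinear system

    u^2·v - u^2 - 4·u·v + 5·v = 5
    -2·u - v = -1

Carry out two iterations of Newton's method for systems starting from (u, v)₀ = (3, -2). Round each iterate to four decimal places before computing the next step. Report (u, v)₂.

(-1.4111, 3.8223)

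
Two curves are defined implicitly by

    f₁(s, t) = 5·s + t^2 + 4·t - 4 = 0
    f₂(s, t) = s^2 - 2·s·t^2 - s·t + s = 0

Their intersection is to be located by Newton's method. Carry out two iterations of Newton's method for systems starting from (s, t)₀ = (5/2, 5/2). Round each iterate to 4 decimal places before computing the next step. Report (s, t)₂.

(-2.7103, 2.7761)

At (5/2, 5/2): F = (24.7500, -28.7500).
Jacobian J = [[5, 2·t + 4], [2·s - 2·t^2 - t + 1, -4·s·t - s]].
At the point, J = [[5.0000, 9.0000], [-9.0000, -27.5000]] (det J = -56.5000).
Solving J·Δ = −F gives Δ = (-7.4668, 1.3982).
Then the next iterate is (s, t)₁ = (-4.9668, 3.8982).
Round to (-4.9668, 3.8982) and repeat: F = (1.954763, 190.014502), J = [[5.0000, 11.7964], [-43.223726, 82.413119]].
Δ = (2.2565, -1.1221), so (s, t)₂ = (-2.7103, 2.7761).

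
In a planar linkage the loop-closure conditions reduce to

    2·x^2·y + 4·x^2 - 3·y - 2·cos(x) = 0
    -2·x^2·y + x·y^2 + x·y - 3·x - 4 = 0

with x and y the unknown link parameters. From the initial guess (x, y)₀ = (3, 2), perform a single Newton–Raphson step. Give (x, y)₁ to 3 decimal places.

(1.466, 2.407)

At (3, 2): F = (67.97998, -31.000).
Jacobian J = [[4·x·y + 8·x + 2·sin(x), 2·x^2 - 3], [-4·x·y + y^2 + y - 3, -2·x^2 + 2·x·y + x]].
At the point, J = [[48.28224, 15.000], [-21.000, -3.000]] (det J = 170.15328).
Solving J·Δ = −F gives Δ = (-1.534, 0.407).
Then the next iterate is (x, y)₁ = (1.466, 2.407).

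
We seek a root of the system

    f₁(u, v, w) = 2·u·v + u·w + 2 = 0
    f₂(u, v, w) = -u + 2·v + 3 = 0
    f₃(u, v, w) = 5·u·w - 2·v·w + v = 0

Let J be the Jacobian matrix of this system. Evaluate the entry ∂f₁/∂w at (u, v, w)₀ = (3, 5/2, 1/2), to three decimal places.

∂f₁/∂w = u.
At (3, 5/2, 1/2) this is 3.000.

3.000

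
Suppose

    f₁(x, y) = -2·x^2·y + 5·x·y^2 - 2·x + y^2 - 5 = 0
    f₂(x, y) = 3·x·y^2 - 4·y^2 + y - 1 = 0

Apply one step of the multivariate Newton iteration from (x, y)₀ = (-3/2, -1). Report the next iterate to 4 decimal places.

(-1.2830, -0.4528)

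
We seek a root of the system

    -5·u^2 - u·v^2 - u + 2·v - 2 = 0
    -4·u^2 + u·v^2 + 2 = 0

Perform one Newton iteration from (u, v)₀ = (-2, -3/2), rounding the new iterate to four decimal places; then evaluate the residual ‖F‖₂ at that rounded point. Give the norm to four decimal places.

7.3879

At (-2, -3/2): F = (-18.5000, -18.5000).
Jacobian J = [[-10·u - v^2 - 1, -2·u·v + 2], [-8·u + v^2, 2·u·v]].
At the point, J = [[16.7500, -4.0000], [18.2500, 6.0000]] (det J = 173.5000).
Solving J·Δ = −F gives Δ = (1.0663, -0.1599).
Then the next iterate is (u, v)₁ = (-0.9337, -1.6599).
Re-evaluating at (-0.9337, -1.6599): F = (-6.172485, -4.059777), so ‖F‖₂ = 7.3879.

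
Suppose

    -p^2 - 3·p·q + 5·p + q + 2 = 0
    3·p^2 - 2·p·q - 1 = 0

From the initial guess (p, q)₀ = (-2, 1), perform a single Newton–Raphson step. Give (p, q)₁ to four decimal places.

(-0.9754, 0.8361)

At (-2, 1): F = (-5.0000, 15.0000).
Jacobian J = [[-2·p - 3·q + 5, -3·p + 1], [6·p - 2·q, -2·p]].
At the point, J = [[6.0000, 7.0000], [-14.0000, 4.0000]] (det J = 122.0000).
Solving J·Δ = −F gives Δ = (1.0246, -0.1639).
Then the next iterate is (p, q)₁ = (-0.9754, 0.8361).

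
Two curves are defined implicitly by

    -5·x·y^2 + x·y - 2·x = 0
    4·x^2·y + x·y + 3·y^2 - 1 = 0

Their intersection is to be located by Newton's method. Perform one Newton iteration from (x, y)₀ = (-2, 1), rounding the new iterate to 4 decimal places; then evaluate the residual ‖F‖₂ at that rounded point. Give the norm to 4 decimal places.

5.7049

At (-2, 1): F = (12.0000, 16.0000).
Jacobian J = [[-5·y^2 + y - 2, -10·x·y + x], [8·x·y + y, 4·x^2 + x + 6·y]].
At the point, J = [[-6.0000, 18.0000], [-15.0000, 20.0000]] (det J = 150.0000).
Solving J·Δ = −F gives Δ = (0.3200, -0.5600).
Then the next iterate is (x, y)₁ = (-1.6800, 0.4400).
Re-evaluating at (-1.6800, 0.4400): F = (4.247040, 3.809024), so ‖F‖₂ = 5.7049.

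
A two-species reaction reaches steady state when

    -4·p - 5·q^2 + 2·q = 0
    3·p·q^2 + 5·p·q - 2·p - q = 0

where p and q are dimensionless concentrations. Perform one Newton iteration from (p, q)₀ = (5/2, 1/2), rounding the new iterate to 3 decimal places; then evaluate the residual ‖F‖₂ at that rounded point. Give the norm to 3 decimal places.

0.663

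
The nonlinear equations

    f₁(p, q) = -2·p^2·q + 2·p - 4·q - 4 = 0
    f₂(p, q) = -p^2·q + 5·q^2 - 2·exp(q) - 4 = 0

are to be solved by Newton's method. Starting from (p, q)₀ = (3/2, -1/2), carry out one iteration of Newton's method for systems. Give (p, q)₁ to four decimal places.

(-0.2463, -1.1449)

At (3/2, -1/2): F = (3.2500, -2.838061).
Jacobian J = [[-4·p·q + 2, -2·p^2 - 4], [-2·p·q, -p^2 + 10·q - 2·exp(q)]].
At the point, J = [[5.0000, -8.5000], [1.5000, -8.463061]] (det J = -29.565307).
Solving J·Δ = −F gives Δ = (-1.7463, -0.6449).
Then the next iterate is (p, q)₁ = (-0.2463, -1.1449).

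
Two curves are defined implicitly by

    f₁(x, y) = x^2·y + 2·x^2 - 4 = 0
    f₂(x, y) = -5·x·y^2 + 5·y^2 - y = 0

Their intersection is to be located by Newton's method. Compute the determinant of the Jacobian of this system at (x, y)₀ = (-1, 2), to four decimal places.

-292.0000

J = [[2·x·y + 4·x, x^2], [-5·y^2, -10·x·y + 10·y - 1]].
At the point, J = [[-8.0000, 1.0000], [-20.0000, 39.0000]].
det J = -292.0000.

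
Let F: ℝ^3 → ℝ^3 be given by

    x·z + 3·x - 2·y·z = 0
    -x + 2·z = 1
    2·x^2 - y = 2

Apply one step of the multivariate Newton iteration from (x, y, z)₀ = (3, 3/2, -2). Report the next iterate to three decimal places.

(1.633, -0.408, 1.316)

At (3, 3/2, -2): F = (9.000, -8.000, 14.500).
Jacobian J = [[z + 3, -2·z, x - 2·y], [-1, 0, 2], [4·x, -1, 0]].
At the point, J = [[1.000, 4.000, 0.000], [-1.000, 0.000, 2.000], [12.000, -1.000, 0.000]] (det J = 98.000).
Solving J·Δ = −F gives Δ = (-1.367, -1.908, 3.316).
Then the next iterate is (x, y, z)₁ = (1.633, -0.408, 1.316).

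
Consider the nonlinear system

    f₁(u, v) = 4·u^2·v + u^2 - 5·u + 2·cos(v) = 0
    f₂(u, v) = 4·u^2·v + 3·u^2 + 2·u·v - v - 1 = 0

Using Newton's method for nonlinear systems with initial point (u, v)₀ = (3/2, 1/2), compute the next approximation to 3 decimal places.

(0.562, 0.842)

At (3/2, 1/2): F = (1.00517, 11.250).
Jacobian J = [[8·u·v + 2·u - 5, 4·u^2 - 2·sin(v)], [8·u·v + 6·u + 2·v, 4·u^2 + 2·u - 1]].
At the point, J = [[4.000, 8.04115], [16.000, 11.000]] (det J = -84.65838).
Solving J·Δ = −F gives Δ = (-0.938, 0.342).
Then the next iterate is (u, v)₁ = (0.562, 0.842).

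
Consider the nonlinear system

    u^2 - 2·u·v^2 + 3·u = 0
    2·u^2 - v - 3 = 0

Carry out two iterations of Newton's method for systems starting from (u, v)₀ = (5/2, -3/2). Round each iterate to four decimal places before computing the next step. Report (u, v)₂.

At (5/2, -3/2): F = (2.5000, 11.0000).
Jacobian J = [[2·u - 2·v^2 + 3, -4·u·v], [4·u, -1]].
At the point, J = [[3.5000, 15.0000], [10.0000, -1.0000]] (det J = -153.5000).
Solving J·Δ = −F gives Δ = (-1.0912, 0.0879).
Then the next iterate is (u, v)₁ = (1.4088, -1.4121).
Round to (1.4088, -1.4121) and repeat: F = (0.592749, 2.381535), J = [[1.829547, 7.957466], [5.6352, -1.0000]].
Δ = (-0.4188, 0.0218), so (u, v)₂ = (0.9900, -1.3903).

(0.9900, -1.3903)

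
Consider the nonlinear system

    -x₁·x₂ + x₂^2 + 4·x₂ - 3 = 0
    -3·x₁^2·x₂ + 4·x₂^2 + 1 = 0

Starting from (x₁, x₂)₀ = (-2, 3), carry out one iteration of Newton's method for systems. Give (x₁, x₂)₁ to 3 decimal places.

(-1.410, 1.147)

At (-2, 3): F = (24.000, 1.000).
Jacobian J = [[-x₂, -x₁ + 2·x₂ + 4], [-6·x₁·x₂, -3·x₁^2 + 8·x₂]].
At the point, J = [[-3.000, 12.000], [36.000, 12.000]] (det J = -468.000).
Solving J·Δ = −F gives Δ = (0.590, -1.853).
Then the next iterate is (x₁, x₂)₁ = (-1.410, 1.147).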